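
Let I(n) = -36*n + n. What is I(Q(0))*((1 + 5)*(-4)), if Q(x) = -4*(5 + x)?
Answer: -16800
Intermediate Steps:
Q(x) = -20 - 4*x
I(n) = -35*n
I(Q(0))*((1 + 5)*(-4)) = (-35*(-20 - 4*0))*((1 + 5)*(-4)) = (-35*(-20 + 0))*(6*(-4)) = -35*(-20)*(-24) = 700*(-24) = -16800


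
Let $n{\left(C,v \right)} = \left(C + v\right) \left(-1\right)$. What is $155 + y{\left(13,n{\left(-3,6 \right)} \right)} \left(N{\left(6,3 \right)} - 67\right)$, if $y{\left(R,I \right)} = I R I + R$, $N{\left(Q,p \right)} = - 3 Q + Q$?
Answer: $-10115$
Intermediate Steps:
$N{\left(Q,p \right)} = - 2 Q$
$n{\left(C,v \right)} = - C - v$
$y{\left(R,I \right)} = R + R I^{2}$ ($y{\left(R,I \right)} = R I^{2} + R = R + R I^{2}$)
$155 + y{\left(13,n{\left(-3,6 \right)} \right)} \left(N{\left(6,3 \right)} - 67\right) = 155 + 13 \left(1 + \left(\left(-1\right) \left(-3\right) - 6\right)^{2}\right) \left(\left(-2\right) 6 - 67\right) = 155 + 13 \left(1 + \left(3 - 6\right)^{2}\right) \left(-12 - 67\right) = 155 + 13 \left(1 + \left(-3\right)^{2}\right) \left(-79\right) = 155 + 13 \left(1 + 9\right) \left(-79\right) = 155 + 13 \cdot 10 \left(-79\right) = 155 + 130 \left(-79\right) = 155 - 10270 = -10115$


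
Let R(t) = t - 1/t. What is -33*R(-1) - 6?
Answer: -6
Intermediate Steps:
-33*R(-1) - 6 = -33*(-1 - 1/(-1)) - 6 = -33*(-1 - 1*(-1)) - 6 = -33*(-1 + 1) - 6 = -33*0 - 6 = 0 - 6 = -6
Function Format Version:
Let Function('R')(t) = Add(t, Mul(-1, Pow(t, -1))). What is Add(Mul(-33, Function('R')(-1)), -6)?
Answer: -6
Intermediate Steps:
Add(Mul(-33, Function('R')(-1)), -6) = Add(Mul(-33, Add(-1, Mul(-1, Pow(-1, -1)))), -6) = Add(Mul(-33, Add(-1, Mul(-1, -1))), -6) = Add(Mul(-33, Add(-1, 1)), -6) = Add(Mul(-33, 0), -6) = Add(0, -6) = -6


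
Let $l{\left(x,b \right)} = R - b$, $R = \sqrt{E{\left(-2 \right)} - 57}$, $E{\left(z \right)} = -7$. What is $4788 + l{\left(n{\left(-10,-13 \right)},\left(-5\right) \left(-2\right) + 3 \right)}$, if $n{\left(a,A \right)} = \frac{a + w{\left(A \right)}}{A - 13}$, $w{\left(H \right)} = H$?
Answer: $4775 + 8 i \approx 4775.0 + 8.0 i$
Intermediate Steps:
$R = 8 i$ ($R = \sqrt{-7 - 57} = \sqrt{-64} = 8 i \approx 8.0 i$)
$n{\left(a,A \right)} = \frac{A + a}{-13 + A}$ ($n{\left(a,A \right)} = \frac{a + A}{A - 13} = \frac{A + a}{-13 + A}$)
$l{\left(x,b \right)} = - b + 8 i$ ($l{\left(x,b \right)} = 8 i - b = - b + 8 i$)
$4788 + l{\left(n{\left(-10,-13 \right)},\left(-5\right) \left(-2\right) + 3 \right)} = 4788 - \left(3 + 10 - 8 i\right) = 4788 + \left(- (10 + 3) + 8 i\right) = 4788 + \left(\left(-1\right) 13 + 8 i\right) = 4788 - \left(13 - 8 i\right) = 4775 + 8 i$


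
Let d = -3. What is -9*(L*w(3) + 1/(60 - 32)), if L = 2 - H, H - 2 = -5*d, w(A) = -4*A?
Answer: -45369/28 ≈ -1620.3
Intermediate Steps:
H = 17 (H = 2 - 5*(-3) = 2 + 15 = 17)
L = -15 (L = 2 - 1*17 = 2 - 17 = -15)
-9*(L*w(3) + 1/(60 - 32)) = -9*(-(-60)*3 + 1/(60 - 32)) = -9*(-15*(-12) + 1/28) = -9*(180 + 1/28) = -9*5041/28 = -45369/28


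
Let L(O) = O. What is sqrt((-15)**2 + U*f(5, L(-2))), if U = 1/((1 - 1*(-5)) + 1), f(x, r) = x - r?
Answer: sqrt(226) ≈ 15.033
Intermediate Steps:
U = 1/7 (U = 1/((1 + 5) + 1) = 1/(6 + 1) = 1/7 ≈ 0.14286)
sqrt((-15)**2 + U*f(5, L(-2))) = sqrt((-15)**2 + (5 - 1*(-2))/7) = sqrt(225 + (5 + 2)/7) = sqrt(225 + (1/7)*7) = sqrt(225 + 1) = sqrt(226)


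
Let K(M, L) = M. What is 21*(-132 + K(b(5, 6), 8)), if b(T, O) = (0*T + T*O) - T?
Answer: -2247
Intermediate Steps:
b(T, O) = -T + O*T (b(T, O) = (0 + O*T) - T = O*T - T = -T + O*T)
21*(-132 + K(b(5, 6), 8)) = 21*(-132 + 5*(-1 + 6)) = 21*(-132 + 5*5) = 21*(-132 + 25) = 21*(-107) = -2247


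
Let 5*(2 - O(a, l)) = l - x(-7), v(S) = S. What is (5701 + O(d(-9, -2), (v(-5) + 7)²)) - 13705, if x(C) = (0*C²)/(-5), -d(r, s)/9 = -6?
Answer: -40014/5 ≈ -8002.8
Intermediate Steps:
d(r, s) = 54 (d(r, s) = -9*(-6) = 54)
x(C) = 0 (x(C) = 0*(-⅕) = 0)
O(a, l) = 2 - l/5 (O(a, l) = 2 - (l - 1*0)/5 = 2 - (l + 0)/5 = 2 - l/5)
(5701 + O(d(-9, -2), (v(-5) + 7)²)) - 13705 = (5701 + (2 - (-5 + 7)²/5)) - 13705 = (5701 + (2 - ⅕*2²)) - 13705 = (5701 + (2 - ⅕*4)) - 13705 = (5701 + (2 - ⅘)) - 13705 = (5701 + 6/5) - 13705 = 28511/5 - 13705 = -40014/5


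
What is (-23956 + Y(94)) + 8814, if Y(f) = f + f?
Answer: -14954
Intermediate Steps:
Y(f) = 2*f
(-23956 + Y(94)) + 8814 = (-23956 + 2*94) + 8814 = (-23956 + 188) + 8814 = -23768 + 8814 = -14954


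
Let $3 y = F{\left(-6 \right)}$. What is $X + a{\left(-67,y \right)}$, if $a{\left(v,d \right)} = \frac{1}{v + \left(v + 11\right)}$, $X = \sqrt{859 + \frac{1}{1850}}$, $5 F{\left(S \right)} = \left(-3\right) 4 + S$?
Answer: $- \frac{1}{123} + \frac{\sqrt{117597174}}{370} \approx 29.301$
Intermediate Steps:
$F{\left(S \right)} = - \frac{12}{5} + \frac{S}{5}$ ($F{\left(S \right)} = \frac{\left(-3\right) 4 + S}{5} = \frac{-12 + S}{5} = - \frac{12}{5} + \frac{S}{5}$)
$y = - \frac{6}{5}$ ($y = \frac{- \frac{12}{5} + \frac{1}{5} \left(-6\right)}{3} = \frac{- \frac{12}{5} - \frac{6}{5}}{3} = \frac{1}{3} \left(- \frac{18}{5}\right) = - \frac{6}{5} \approx -1.2$)
$X = \frac{\sqrt{117597174}}{370}$ ($X = \sqrt{859 + \frac{1}{1850}} = \sqrt{\frac{1589151}{1850}} = \frac{\sqrt{117597174}}{370} \approx 29.309$)
$a{\left(v,d \right)} = \frac{1}{11 + 2 v}$ ($a{\left(v,d \right)} = \frac{1}{v + \left(11 + v\right)} = \frac{1}{11 + 2 v}$)
$X + a{\left(-67,y \right)} = \frac{\sqrt{117597174}}{370} + \frac{1}{11 + 2 \left(-67\right)} = \frac{\sqrt{117597174}}{370} + \frac{1}{11 - 134} = \frac{\sqrt{117597174}}{370} + \frac{1}{-123} = \frac{\sqrt{117597174}}{370} - \frac{1}{123} = - \frac{1}{123} + \frac{\sqrt{117597174}}{370}$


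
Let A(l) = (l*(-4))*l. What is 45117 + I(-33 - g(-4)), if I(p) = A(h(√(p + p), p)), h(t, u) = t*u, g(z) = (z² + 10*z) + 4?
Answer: 62693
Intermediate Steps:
g(z) = 4 + z² + 10*z
A(l) = -4*l² (A(l) = (-4*l)*l = -4*l²)
I(p) = -8*p³ (I(p) = -4*p²*(p + p) = -4*2*p³ = -8*p³)
45117 + I(-33 - g(-4)) = 45117 - 8*(-33 - (4 + (-4)² + 10*(-4)))³ = 45117 - 8*(-33 - (4 + 16 - 40))³ = 45117 - 8*(-33 - 1*(-20))³ = 45117 - 8*(-33 + 20)³ = 45117 - 8*(-13)³ = 45117 - 8*(-2197) = 45117 + 17576 = 62693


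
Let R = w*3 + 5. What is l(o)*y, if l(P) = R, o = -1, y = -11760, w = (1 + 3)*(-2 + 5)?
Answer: -482160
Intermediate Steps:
w = 12 (w = 4*3 = 12)
R = 41 (R = 12*3 + 5 = 36 + 5 = 41)
l(P) = 41
l(o)*y = 41*(-11760) = -482160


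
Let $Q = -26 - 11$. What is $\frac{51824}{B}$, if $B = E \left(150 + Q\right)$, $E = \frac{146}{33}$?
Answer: $\frac{855096}{8249} \approx 103.66$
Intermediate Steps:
$Q = -37$
$E = \frac{146}{33}$ ($E = 146 \cdot \frac{1}{33} = \frac{146}{33} \approx 4.4242$)
$B = \frac{16498}{33}$ ($B = \frac{146 \left(150 - 37\right)}{33} = \frac{146}{33} \cdot 113 = \frac{16498}{33} \approx 499.94$)
$\frac{51824}{B} = \frac{51824}{\frac{16498}{33}} = 51824 \cdot \frac{33}{16498} = \frac{855096}{8249}$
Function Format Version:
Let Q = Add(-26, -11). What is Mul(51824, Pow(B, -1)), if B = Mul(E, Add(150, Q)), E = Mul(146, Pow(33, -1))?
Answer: Rational(855096, 8249) ≈ 103.66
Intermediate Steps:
Q = -37
E = Rational(146, 33) (E = Mul(146, Rational(1, 33)) = Rational(146, 33) ≈ 4.4242)
B = Rational(16498, 33) (B = Mul(Rational(146, 33), Add(150, -37)) = Mul(Rational(146, 33), 113) = Rational(16498, 33) ≈ 499.94)
Mul(51824, Pow(B, -1)) = Mul(51824, Pow(Rational(16498, 33), -1)) = Mul(51824, Rational(33, 16498)) = Rational(855096, 8249)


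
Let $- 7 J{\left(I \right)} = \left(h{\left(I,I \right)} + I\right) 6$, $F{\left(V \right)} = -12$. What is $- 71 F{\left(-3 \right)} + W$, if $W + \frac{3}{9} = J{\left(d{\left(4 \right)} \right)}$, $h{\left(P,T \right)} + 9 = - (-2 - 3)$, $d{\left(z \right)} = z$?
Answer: $\frac{2555}{3} \approx 851.67$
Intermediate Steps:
$h{\left(P,T \right)} = -4$ ($h{\left(P,T \right)} = -9 - \left(-2 - 3\right) = -9 - -5 = -9 + 5 = -4$)
$J{\left(I \right)} = \frac{24}{7} - \frac{6 I}{7}$ ($J{\left(I \right)} = - \frac{\left(-4 + I\right) 6}{7} = - \frac{-24 + 6 I}{7} = \frac{24}{7} - \frac{6 I}{7}$)
$W = - \frac{1}{3}$ ($W = - \frac{1}{3} + \left(\frac{24}{7} - \frac{24}{7}\right) = - \frac{1}{3} + 0 = - \frac{1}{3} \approx -0.33333$)
$- 71 F{\left(-3 \right)} + W = \left(-71\right) \left(-12\right) - \frac{1}{3} = 852 - \frac{1}{3} = \frac{2555}{3}$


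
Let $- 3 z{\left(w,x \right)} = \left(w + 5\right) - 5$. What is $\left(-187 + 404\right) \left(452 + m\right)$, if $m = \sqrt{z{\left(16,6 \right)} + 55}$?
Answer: $98084 + \frac{217 \sqrt{447}}{3} \approx 99613.0$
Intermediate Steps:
$z{\left(w,x \right)} = - \frac{w}{3}$ ($z{\left(w,x \right)} = - \frac{\left(w + 5\right) - 5}{3} = - \frac{\left(5 + w\right) - 5}{3} = - \frac{w}{3}$)
$m = \frac{\sqrt{447}}{3}$ ($m = \sqrt{\left(- \frac{1}{3}\right) 16 + 55} = \sqrt{- \frac{16}{3} + 55} = \sqrt{\frac{149}{3}} = \frac{\sqrt{447}}{3} \approx 7.0475$)
$\left(-187 + 404\right) \left(452 + m\right) = \left(-187 + 404\right) \left(452 + \frac{\sqrt{447}}{3}\right) = 217 \left(452 + \frac{\sqrt{447}}{3}\right) = 98084 + \frac{217 \sqrt{447}}{3}$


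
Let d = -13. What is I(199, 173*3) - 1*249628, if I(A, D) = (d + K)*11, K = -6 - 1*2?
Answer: -249859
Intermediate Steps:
K = -8 (K = -6 - 2 = -8)
I(A, D) = -231 (I(A, D) = (-13 - 8)*11 = -21*11 = -231)
I(199, 173*3) - 1*249628 = -231 - 1*249628 = -231 - 249628 = -249859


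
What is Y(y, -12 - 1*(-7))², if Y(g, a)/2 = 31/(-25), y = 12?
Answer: 3844/625 ≈ 6.1504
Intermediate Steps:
Y(g, a) = -62/25 (Y(g, a) = 2*(31/(-25)) = 2*(31*(-1/25)) = 2*(-31/25) = -62/25)
Y(y, -12 - 1*(-7))² = (-62/25)² = 3844/625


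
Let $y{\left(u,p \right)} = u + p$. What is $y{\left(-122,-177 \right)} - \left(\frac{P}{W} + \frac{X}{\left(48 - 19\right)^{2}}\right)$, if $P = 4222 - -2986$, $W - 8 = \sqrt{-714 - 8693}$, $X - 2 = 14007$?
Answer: $\frac{4 \left(- 66367 \sqrt{9407} + 2046418 i\right)}{841 \left(\sqrt{9407} - 8 i\right)} \approx -321.75 + 73.815 i$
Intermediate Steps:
$X = 14009$ ($X = 2 + 14007 = 14009$)
$W = 8 + i \sqrt{9407}$ ($W = 8 + \sqrt{-714 - 8693} = 8 + \sqrt{-9407} = 8 + i \sqrt{9407} \approx 8.0 + 96.99 i$)
$P = 7208$ ($P = 4222 + 2986 = 7208$)
$y{\left(u,p \right)} = p + u$
$y{\left(-122,-177 \right)} - \left(\frac{P}{W} + \frac{X}{\left(48 - 19\right)^{2}}\right) = \left(-177 - 122\right) - \left(\frac{7208}{8 + i \sqrt{9407}} + \frac{14009}{\left(48 - 19\right)^{2}}\right) = -299 - \left(\frac{7208}{8 + i \sqrt{9407}} + \frac{14009}{29^{2}}\right) = -299 - \left(\frac{7208}{8 + i \sqrt{9407}} + \frac{14009}{841}\right) = -299 - \left(\frac{14009}{841} + \frac{7208}{8 + i \sqrt{9407}}\right) = - \frac{265468}{841} - \frac{7208}{8 + i \sqrt{9407}}$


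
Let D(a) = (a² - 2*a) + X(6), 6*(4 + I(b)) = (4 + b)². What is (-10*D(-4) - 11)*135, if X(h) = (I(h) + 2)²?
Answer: -324285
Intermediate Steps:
I(b) = -4 + (4 + b)²/6
X(h) = (-2 + (4 + h)²/6)² (X(h) = ((-4 + (4 + h)²/6) + 2)² = (-2 + (4 + h)²/6)²)
D(a) = 1936/9 + a² - 2*a (D(a) = (a² - 2*a) + (-12 + (4 + 6)²)²/36 = (a² - 2*a) + (-12 + 10²)²/36 = (a² - 2*a) + (-12 + 100)²/36 = (a² - 2*a) + (1/36)*88² = (a² - 2*a) + (1/36)*7744 = (a² - 2*a) + 1936/9 = 1936/9 + a² - 2*a)
(-10*D(-4) - 11)*135 = (-10*(1936/9 + (-4)² - 2*(-4)) - 11)*135 = (-10*(1936/9 + 16 + 8) - 11)*135 = (-10*2152/9 - 11)*135 = (-5*4304/9 - 11)*135 = (-21520/9 - 11)*135 = -21619/9*135 = -324285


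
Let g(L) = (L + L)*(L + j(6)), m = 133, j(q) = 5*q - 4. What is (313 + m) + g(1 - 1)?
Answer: 446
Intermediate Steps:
j(q) = -4 + 5*q
g(L) = 2*L*(26 + L) (g(L) = (L + L)*(L + (-4 + 5*6)) = (2*L)*(L + (-4 + 30)) = (2*L)*(L + 26) = (2*L)*(26 + L) = 2*L*(26 + L))
(313 + m) + g(1 - 1) = (313 + 133) + 2*(1 - 1)*(26 + (1 - 1)) = 446 + 2*0*(26 + 0) = 446 + 2*0*26 = 446 + 0 = 446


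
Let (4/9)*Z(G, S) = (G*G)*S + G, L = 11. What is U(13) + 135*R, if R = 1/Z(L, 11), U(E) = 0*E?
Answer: 30/671 ≈ 0.044709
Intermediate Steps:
U(E) = 0
Z(G, S) = 9*G/4 + 9*S*G²/4 (Z(G, S) = 9*((G*G)*S + G)/4 = 9*(G²*S + G)/4 = 9*(S*G² + G)/4 = 9*(G + S*G²)/4 = 9*G/4 + 9*S*G²/4)
R = 2/6039 (R = 1/((9/4)*11*(1 + 11*11)) = 1/((9/4)*11*(1 + 121)) = 1/((9/4)*11*122) = 1/(6039/2) = 2/6039 ≈ 0.00033118)
U(13) + 135*R = 0 + 135*(2/6039) = 0 + 30/671 = 30/671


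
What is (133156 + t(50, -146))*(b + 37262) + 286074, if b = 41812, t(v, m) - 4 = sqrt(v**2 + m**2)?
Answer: 10529779914 + 158148*sqrt(5954) ≈ 1.0542e+10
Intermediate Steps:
t(v, m) = 4 + sqrt(m**2 + v**2) (t(v, m) = 4 + sqrt(v**2 + m**2) = 4 + sqrt(m**2 + v**2))
(133156 + t(50, -146))*(b + 37262) + 286074 = (133156 + (4 + sqrt((-146)**2 + 50**2)))*(41812 + 37262) + 286074 = (133156 + (4 + sqrt(21316 + 2500)))*79074 + 286074 = (133156 + (4 + sqrt(23816)))*79074 + 286074 = (133156 + (4 + 2*sqrt(5954)))*79074 + 286074 = (133160 + 2*sqrt(5954))*79074 + 286074 = (10529493840 + 158148*sqrt(5954)) + 286074 = 10529779914 + 158148*sqrt(5954)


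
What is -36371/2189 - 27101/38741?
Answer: -1468373000/84804049 ≈ -17.315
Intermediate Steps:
-36371/2189 - 27101/38741 = -1468373000/84804049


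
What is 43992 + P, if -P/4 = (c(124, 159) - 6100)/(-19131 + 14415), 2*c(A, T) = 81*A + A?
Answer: 51865552/1179 ≈ 43991.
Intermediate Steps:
c(A, T) = 41*A (c(A, T) = (81*A + A)/2 = (82*A)/2 = 41*A)
P = -1016/1179 (P = -4*(41*124 - 6100)/(-19131 + 14415) = -4*(5084 - 6100)/(-4716) = -(-4064)*(-1)/4716 = -4*254/1179 = -1016/1179 ≈ -0.86175)
43992 + P = 43992 - 1016/1179 = 51865552/1179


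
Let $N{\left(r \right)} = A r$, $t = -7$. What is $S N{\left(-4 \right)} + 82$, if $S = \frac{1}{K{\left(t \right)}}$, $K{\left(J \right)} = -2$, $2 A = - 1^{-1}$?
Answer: $81$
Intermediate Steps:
$A = - \frac{1}{2}$ ($A = \frac{\left(-1\right) 1^{-1}}{2} = \frac{\left(-1\right) 1}{2} = \frac{1}{2} \left(-1\right) = - \frac{1}{2} \approx -0.5$)
$N{\left(r \right)} = - \frac{r}{2}$
$S = - \frac{1}{2}$ ($S = \frac{1}{-2} = - \frac{1}{2} \approx -0.5$)
$S N{\left(-4 \right)} + 82 = - \frac{\left(- \frac{1}{2}\right) \left(-4\right)}{2} + 82 = \left(- \frac{1}{2}\right) 2 + 82 = -1 + 82 = 81$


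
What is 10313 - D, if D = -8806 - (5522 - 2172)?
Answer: 22469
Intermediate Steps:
D = -12156 (D = -8806 - 1*3350 = -8806 - 3350 = -12156)
10313 - D = 10313 - 1*(-12156) = 10313 + 12156 = 22469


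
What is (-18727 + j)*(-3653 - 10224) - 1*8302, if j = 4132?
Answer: 202526513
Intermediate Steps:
(-18727 + j)*(-3653 - 10224) - 1*8302 = (-18727 + 4132)*(-3653 - 10224) - 1*8302 = -14595*(-13877) - 8302 = 202534815 - 8302 = 202526513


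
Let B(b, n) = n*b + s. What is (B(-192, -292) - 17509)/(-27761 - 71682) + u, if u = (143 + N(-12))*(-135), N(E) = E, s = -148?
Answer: -1758687862/99443 ≈ -17685.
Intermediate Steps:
B(b, n) = -148 + b*n (B(b, n) = n*b - 148 = b*n - 148 = -148 + b*n)
u = -17685 (u = (143 - 12)*(-135) = 131*(-135) = -17685)
(B(-192, -292) - 17509)/(-27761 - 71682) + u = ((-148 - 192*(-292)) - 17509)/(-27761 - 71682) - 17685 = ((-148 + 56064) - 17509)/(-99443) - 17685 = (55916 - 17509)*(-1/99443) - 17685 = 38407*(-1/99443) - 17685 = -38407/99443 - 17685 = -1758687862/99443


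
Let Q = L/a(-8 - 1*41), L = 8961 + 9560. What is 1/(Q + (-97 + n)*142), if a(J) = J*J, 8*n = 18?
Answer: -4802/64571467 ≈ -7.4367e-5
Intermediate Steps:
n = 9/4 (n = (⅛)*18 = 9/4 ≈ 2.2500)
L = 18521
a(J) = J²
Q = 18521/2401 (Q = 18521/((-8 - 1*41)²) = 18521/((-8 - 41)²) = 18521/((-49)²) = 18521/2401 ≈ 7.7139)
1/(Q + (-97 + n)*142) = 1/(18521/2401 + (-97 + 9/4)*142) = 1/(18521/2401 - 379/4*142) = 1/(18521/2401 - 26909/2) = 1/(-64571467/4802) = -4802/64571467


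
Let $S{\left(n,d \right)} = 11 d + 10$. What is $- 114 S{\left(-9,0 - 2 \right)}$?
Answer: $1368$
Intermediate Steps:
$S{\left(n,d \right)} = 10 + 11 d$
$- 114 S{\left(-9,0 - 2 \right)} = - 114 \left(10 + 11 \left(0 - 2\right)\right) = - 114 \left(10 + 11 \left(-2\right)\right) = - 114 \left(10 - 22\right) = \left(-114\right) \left(-12\right) = 1368$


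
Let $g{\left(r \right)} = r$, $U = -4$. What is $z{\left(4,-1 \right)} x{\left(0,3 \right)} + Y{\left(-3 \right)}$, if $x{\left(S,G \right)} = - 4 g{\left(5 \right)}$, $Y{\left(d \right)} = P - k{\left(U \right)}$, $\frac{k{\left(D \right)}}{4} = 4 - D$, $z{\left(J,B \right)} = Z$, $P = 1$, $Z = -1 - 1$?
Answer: $9$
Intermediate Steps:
$Z = -2$ ($Z = -1 - 1 = -2$)
$z{\left(J,B \right)} = -2$
$k{\left(D \right)} = 16 - 4 D$ ($k{\left(D \right)} = 4 \left(4 - D\right) = 16 - 4 D$)
$Y{\left(d \right)} = -31$ ($Y{\left(d \right)} = 1 - \left(16 - -16\right) = 1 - \left(16 + 16\right) = 1 - 32 = -31$)
$x{\left(S,G \right)} = -20$ ($x{\left(S,G \right)} = \left(-4\right) 5 = -20$)
$z{\left(4,-1 \right)} x{\left(0,3 \right)} + Y{\left(-3 \right)} = \left(-2\right) \left(-20\right) - 31 = 40 - 31 = 9$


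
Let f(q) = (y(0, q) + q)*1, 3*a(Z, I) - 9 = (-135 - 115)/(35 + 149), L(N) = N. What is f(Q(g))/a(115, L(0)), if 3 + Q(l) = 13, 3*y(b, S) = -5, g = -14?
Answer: 2300/703 ≈ 3.2717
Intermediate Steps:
y(b, S) = -5/3 (y(b, S) = (⅓)*(-5) = -5/3)
a(Z, I) = 703/276 (a(Z, I) = 3 + ((-135 - 115)/(35 + 149))/3 = 3 + (-250/184)/3 = 3 + (-250*1/184)/3 = 3 + (⅓)*(-125/92) = 3 - 125/276 = 703/276)
Q(l) = 10 (Q(l) = -3 + 13 = 10)
f(q) = -5/3 + q (f(q) = (-5/3 + q)*1 = -5/3 + q)
f(Q(g))/a(115, L(0)) = (-5/3 + 10)/(703/276) = (25/3)*(276/703) = 2300/703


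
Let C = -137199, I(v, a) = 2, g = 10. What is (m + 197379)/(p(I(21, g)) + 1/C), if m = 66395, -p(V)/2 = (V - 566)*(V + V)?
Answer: 36189529026/619041887 ≈ 58.461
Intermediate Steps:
p(V) = -4*V*(-566 + V) (p(V) = -2*(V - 566)*(V + V) = -2*(-566 + V)*2*V = -4*V*(-566 + V))
(m + 197379)/(p(I(21, g)) + 1/C) = (66395 + 197379)/(4*2*(566 - 1*2) + 1/(-137199)) = 263774/(4*2*(566 - 2) - 1/137199) = 263774/(4*2*564 - 1/137199) = 263774/(4512 - 1/137199) = 263774/(619041887/137199) = 263774*(137199/619041887) = 36189529026/619041887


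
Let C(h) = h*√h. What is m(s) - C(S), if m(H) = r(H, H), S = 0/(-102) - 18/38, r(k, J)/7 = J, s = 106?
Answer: 742 + 27*I*√19/361 ≈ 742.0 + 0.32601*I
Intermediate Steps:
r(k, J) = 7*J
S = -9/19 (S = 0*(-1/102) - 18*1/38 = 0 - 9/19 = -9/19 ≈ -0.47368)
C(h) = h^(3/2)
m(H) = 7*H
m(s) - C(S) = 7*106 - (-9/19)^(3/2) = 742 - (-27)*I*√19/361 = 742 + 27*I*√19/361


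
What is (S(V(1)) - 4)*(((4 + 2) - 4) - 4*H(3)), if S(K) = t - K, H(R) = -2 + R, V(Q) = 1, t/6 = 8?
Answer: -86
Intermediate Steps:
t = 48 (t = 6*8 = 48)
S(K) = 48 - K
(S(V(1)) - 4)*(((4 + 2) - 4) - 4*H(3)) = ((48 - 1*1) - 4)*(((4 + 2) - 4) - 4*(-2 + 3)) = ((48 - 1) - 4)*((6 - 4) - 4*1) = (47 - 4)*(2 - 4) = 43*(-2) = -86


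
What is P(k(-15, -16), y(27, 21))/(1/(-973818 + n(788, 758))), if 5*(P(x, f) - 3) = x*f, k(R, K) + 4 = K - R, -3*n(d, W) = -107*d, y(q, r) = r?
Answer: 17022828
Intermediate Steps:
n(d, W) = 107*d/3 (n(d, W) = -(-107)*d/3 = 107*d/3)
k(R, K) = -4 + K - R (k(R, K) = -4 + (K - R) = -4 + K - R)
P(x, f) = 3 + f*x/5 (P(x, f) = 3 + (x*f)/5 = 3 + (f*x)/5 = 3 + f*x/5)
P(k(-15, -16), y(27, 21))/(1/(-973818 + n(788, 758))) = (3 + (1/5)*21*(-4 - 16 - 1*(-15)))/(1/(-973818 + (107/3)*788)) = (3 + (1/5)*21*(-4 - 16 + 15))/(1/(-973818 + 84316/3)) = (3 + (1/5)*21*(-5))/(1/(-2837138/3)) = (3 - 21)/(-3/2837138) = -18*(-2837138/3) = 17022828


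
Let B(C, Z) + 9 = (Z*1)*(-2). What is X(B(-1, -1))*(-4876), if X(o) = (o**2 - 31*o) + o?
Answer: -1262884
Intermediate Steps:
B(C, Z) = -9 - 2*Z (B(C, Z) = -9 + (Z*1)*(-2) = -9 + Z*(-2) = -9 - 2*Z)
X(o) = o**2 - 30*o
X(B(-1, -1))*(-4876) = ((-9 - 2*(-1))*(-30 + (-9 - 2*(-1))))*(-4876) = ((-9 + 2)*(-30 + (-9 + 2)))*(-4876) = -7*(-30 - 7)*(-4876) = -7*(-37)*(-4876) = 259*(-4876) = -1262884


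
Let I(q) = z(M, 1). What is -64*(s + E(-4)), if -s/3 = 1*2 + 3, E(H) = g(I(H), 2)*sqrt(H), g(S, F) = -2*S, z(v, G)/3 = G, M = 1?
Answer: 960 + 768*I ≈ 960.0 + 768.0*I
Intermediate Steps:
z(v, G) = 3*G
I(q) = 3 (I(q) = 3*1 = 3)
E(H) = -6*sqrt(H) (E(H) = (-2*3)*sqrt(H) = -6*sqrt(H))
s = -15 (s = -3*(1*2 + 3) = -3*(2 + 3) = -3*5 = -15)
-64*(s + E(-4)) = -64*(-15 - 12*I) = 960 + 768*I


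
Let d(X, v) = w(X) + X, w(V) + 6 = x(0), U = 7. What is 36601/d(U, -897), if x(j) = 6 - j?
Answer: 36601/7 ≈ 5228.7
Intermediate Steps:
w(V) = 0 (w(V) = -6 + (6 - 1*0) = -6 + (6 + 0) = -6 + 6 = 0)
d(X, v) = X (d(X, v) = 0 + X = X)
36601/d(U, -897) = 36601/7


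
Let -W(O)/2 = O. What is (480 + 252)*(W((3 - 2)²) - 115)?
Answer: -85644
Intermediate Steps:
W(O) = -2*O
(480 + 252)*(W((3 - 2)²) - 115) = (480 + 252)*(-2*(3 - 2)² - 115) = 732*(-2*1² - 115) = 732*(-2*1 - 115) = 732*(-2 - 115) = 732*(-117) = -85644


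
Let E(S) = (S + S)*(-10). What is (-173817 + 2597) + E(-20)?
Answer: -170820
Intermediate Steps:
E(S) = -20*S (E(S) = (2*S)*(-10) = -20*S)
(-173817 + 2597) + E(-20) = (-173817 + 2597) - 20*(-20) = -171220 + 400 = -170820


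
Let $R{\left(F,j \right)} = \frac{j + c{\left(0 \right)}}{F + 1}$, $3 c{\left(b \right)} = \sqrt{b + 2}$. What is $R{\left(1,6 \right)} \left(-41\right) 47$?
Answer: $-5781 - \frac{1927 \sqrt{2}}{6} \approx -6235.2$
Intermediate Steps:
$c{\left(b \right)} = \frac{\sqrt{2 + b}}{3}$ ($c{\left(b \right)} = \frac{\sqrt{b + 2}}{3} = \frac{\sqrt{2 + b}}{3}$)
$R{\left(F,j \right)} = \frac{j + \frac{\sqrt{2}}{3}}{1 + F}$ ($R{\left(F,j \right)} = \frac{j + \frac{\sqrt{2 + 0}}{3}}{F + 1} = \frac{j + \frac{\sqrt{2}}{3}}{1 + F}$)
$R{\left(1,6 \right)} \left(-41\right) 47 = \frac{6 + \frac{\sqrt{2}}{3}}{1 + 1} \left(-41\right) 47 = \frac{6 + \frac{\sqrt{2}}{3}}{2} \left(-41\right) 47 = \left(3 + \frac{\sqrt{2}}{6}\right) \left(-41\right) 47 = \left(-123 - \frac{41 \sqrt{2}}{6}\right) 47 = -5781 - \frac{1927 \sqrt{2}}{6}$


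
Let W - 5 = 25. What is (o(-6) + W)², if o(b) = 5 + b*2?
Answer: 529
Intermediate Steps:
W = 30 (W = 5 + 25 = 30)
o(b) = 5 + 2*b
(o(-6) + W)² = ((5 + 2*(-6)) + 30)² = ((5 - 12) + 30)² = (-7 + 30)² = 23² = 529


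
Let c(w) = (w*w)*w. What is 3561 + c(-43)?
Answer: -75946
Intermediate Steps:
c(w) = w**3 (c(w) = w**2*w = w**3)
3561 + c(-43) = 3561 + (-43)**3 = 3561 - 79507 = -75946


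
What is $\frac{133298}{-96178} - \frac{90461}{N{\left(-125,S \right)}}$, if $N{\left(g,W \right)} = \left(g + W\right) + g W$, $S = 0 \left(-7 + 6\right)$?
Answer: $\frac{4341847904}{6011125} \approx 722.3$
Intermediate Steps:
$S = 0$ ($S = 0 \left(-1\right) = 0$)
$N{\left(g,W \right)} = W + g + W g$ ($N{\left(g,W \right)} = \left(W + g\right) + W g = W + g + W g$)
$\frac{133298}{-96178} - \frac{90461}{N{\left(-125,S \right)}} = \frac{133298}{-96178} - \frac{90461}{0 - 125 + 0 \left(-125\right)} = 133298 \left(- \frac{1}{96178}\right) - \frac{90461}{0 - 125 + 0} = - \frac{66649}{48089} - \frac{90461}{-125} = - \frac{66649}{48089} - - \frac{90461}{125} = - \frac{66649}{48089} + \frac{90461}{125} = \frac{4341847904}{6011125}$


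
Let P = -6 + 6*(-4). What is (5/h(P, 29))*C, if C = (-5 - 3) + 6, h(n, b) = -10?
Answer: 1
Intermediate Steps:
P = -30 (P = -6 - 24 = -30)
C = -2 (C = -8 + 6 = -2)
(5/h(P, 29))*C = (5/(-10))*(-2) = (5*(-⅒))*(-2) = -½*(-2) = 1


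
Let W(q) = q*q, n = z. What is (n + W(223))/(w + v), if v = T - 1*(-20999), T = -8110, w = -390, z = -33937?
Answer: 15792/12499 ≈ 1.2635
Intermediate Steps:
v = 12889 (v = -8110 - 1*(-20999) = -8110 + 20999 = 12889)
n = -33937
W(q) = q²
(n + W(223))/(w + v) = (-33937 + 223²)/(-390 + 12889) = (-33937 + 49729)/12499 = 15792*(1/12499) = 15792/12499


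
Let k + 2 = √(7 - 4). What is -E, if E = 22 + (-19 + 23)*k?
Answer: -14 - 4*√3 ≈ -20.928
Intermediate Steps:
k = -2 + √3 (k = -2 + √(7 - 4) = -2 + √3 ≈ -0.26795)
E = 14 + 4*√3 (E = 22 + (-19 + 23)*(-2 + √3) = 22 + 4*(-2 + √3) = 22 + (-8 + 4*√3) = 14 + 4*√3 ≈ 20.928)
-E = -(14 + 4*√3) = -14 - 4*√3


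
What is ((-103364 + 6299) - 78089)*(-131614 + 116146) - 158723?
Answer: 2709123349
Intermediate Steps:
((-103364 + 6299) - 78089)*(-131614 + 116146) - 158723 = (-97065 - 78089)*(-15468) - 158723 = -175154*(-15468) - 158723 = 2709282072 - 158723 = 2709123349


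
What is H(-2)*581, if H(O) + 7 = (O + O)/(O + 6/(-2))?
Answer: -18011/5 ≈ -3602.2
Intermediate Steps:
H(O) = -7 + 2*O/(-3 + O) (H(O) = -7 + (O + O)/(O + 6/(-2)) = -7 + (2*O)/(O + 6*(-½)) = -7 + (2*O)/(O - 3) = -7 + (2*O)/(-3 + O) = -7 + 2*O/(-3 + O))
H(-2)*581 = ((21 - 5*(-2))/(-3 - 2))*581 = ((21 + 10)/(-5))*581 = -⅕*31*581 = -31/5*581 = -18011/5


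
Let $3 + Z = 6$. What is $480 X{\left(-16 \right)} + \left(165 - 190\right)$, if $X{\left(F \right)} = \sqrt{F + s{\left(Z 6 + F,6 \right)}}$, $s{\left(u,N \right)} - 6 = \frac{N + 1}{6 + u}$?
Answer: $-25 + 120 i \sqrt{146} \approx -25.0 + 1450.0 i$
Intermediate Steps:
$Z = 3$ ($Z = -3 + 6 = 3$)
$s{\left(u,N \right)} = 6 + \frac{1 + N}{6 + u}$ ($s{\left(u,N \right)} = 6 + \frac{N + 1}{6 + u} = 6 + \frac{1 + N}{6 + u}$)
$X{\left(F \right)} = \sqrt{F + \frac{151 + 6 F}{24 + F}}$ ($X{\left(F \right)} = \sqrt{F + \frac{37 + 6 + 6 \left(3 \cdot 6 + F\right)}{6 + \left(3 \cdot 6 + F\right)}} = \sqrt{F + \frac{37 + 6 + 6 \left(18 + F\right)}{6 + \left(18 + F\right)}} = \sqrt{F + \frac{37 + 6 + \left(108 + 6 F\right)}{24 + F}} = \sqrt{F + \frac{151 + 6 F}{24 + F}}$)
$480 X{\left(-16 \right)} + \left(165 - 190\right) = 480 \sqrt{\frac{151 + \left(-16\right)^{2} + 30 \left(-16\right)}{24 - 16}} + \left(165 - 190\right) = 480 \sqrt{\frac{151 + 256 - 480}{8}} + \left(165 - 190\right) = 480 \sqrt{\frac{1}{8} \left(-73\right)} - 25 = 480 \sqrt{- \frac{73}{8}} - 25 = 480 \frac{i \sqrt{146}}{4} - 25 = 120 i \sqrt{146} - 25 = -25 + 120 i \sqrt{146}$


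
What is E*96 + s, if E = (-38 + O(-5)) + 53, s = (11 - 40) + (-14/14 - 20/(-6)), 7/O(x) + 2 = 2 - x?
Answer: 23216/15 ≈ 1547.7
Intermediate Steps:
O(x) = -7/x (O(x) = 7/(-2 + (2 - x)) = 7/((-x)) = 7*(-1/x) = -7/x)
s = -80/3 (s = -29 + (-14*1/14 - 20*(-⅙)) = -29 + (-1 + 10/3) = -29 + 7/3 = -80/3 ≈ -26.667)
E = 82/5 (E = (-38 - 7/(-5)) + 53 = (-38 - 7*(-⅕)) + 53 = (-38 + 7/5) + 53 = -183/5 + 53 = 82/5 ≈ 16.400)
E*96 + s = (82/5)*96 - 80/3 = 7872/5 - 80/3 = 23216/15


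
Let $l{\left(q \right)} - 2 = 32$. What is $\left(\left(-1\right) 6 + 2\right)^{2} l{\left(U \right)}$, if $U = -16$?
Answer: $544$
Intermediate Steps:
$l{\left(q \right)} = 34$ ($l{\left(q \right)} = 2 + 32 = 34$)
$\left(\left(-1\right) 6 + 2\right)^{2} l{\left(U \right)} = \left(\left(-1\right) 6 + 2\right)^{2} \cdot 34 = \left(-6 + 2\right)^{2} \cdot 34 = \left(-4\right)^{2} \cdot 34 = 16 \cdot 34 = 544$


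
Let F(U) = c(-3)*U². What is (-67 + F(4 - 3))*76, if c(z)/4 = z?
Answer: -6004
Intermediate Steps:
c(z) = 4*z
F(U) = -12*U² (F(U) = (4*(-3))*U² = -12*U²)
(-67 + F(4 - 3))*76 = (-67 - 12*(4 - 3)²)*76 = (-67 - 12*1²)*76 = (-67 - 12*1)*76 = (-67 - 12)*76 = -79*76 = -6004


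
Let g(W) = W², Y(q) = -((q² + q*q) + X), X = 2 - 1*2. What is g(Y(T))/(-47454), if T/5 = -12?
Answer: -8640000/7909 ≈ -1092.4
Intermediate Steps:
X = 0 (X = 2 - 2 = 0)
T = -60 (T = 5*(-12) = -60)
Y(q) = -2*q² (Y(q) = -((q² + q*q) + 0) = -((q² + q²) + 0) = -(2*q² + 0) = -2*q²)
g(Y(T))/(-47454) = (-2*(-60)²)²/(-47454) = (-2*3600)²*(-1/47454) = (-7200)²*(-1/47454) = 51840000*(-1/47454) = -8640000/7909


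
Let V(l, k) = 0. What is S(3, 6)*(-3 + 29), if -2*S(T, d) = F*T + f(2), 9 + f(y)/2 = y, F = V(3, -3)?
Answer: 182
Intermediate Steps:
F = 0
f(y) = -18 + 2*y
S(T, d) = 7 (S(T, d) = -(0*T + (-18 + 2*2))/2 = -(0 + (-18 + 4))/2 = -(0 - 14)/2 = -1/2*(-14) = 7)
S(3, 6)*(-3 + 29) = 7*(-3 + 29) = 7*26 = 182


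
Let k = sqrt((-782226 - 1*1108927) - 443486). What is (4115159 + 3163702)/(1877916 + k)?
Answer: 4556363177892/1175523612565 - 2426287*I*sqrt(2334639)/1175523612565 ≈ 3.876 - 0.0031537*I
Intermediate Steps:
k = I*sqrt(2334639) (k = sqrt((-782226 - 1108927) - 443486) = sqrt(-1891153 - 443486) = sqrt(-2334639) = I*sqrt(2334639) ≈ 1528.0*I)
(4115159 + 3163702)/(1877916 + k) = (4115159 + 3163702)/(1877916 + I*sqrt(2334639)) = 7278861/(1877916 + I*sqrt(2334639))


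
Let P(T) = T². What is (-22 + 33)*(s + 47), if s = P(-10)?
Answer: 1617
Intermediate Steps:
s = 100 (s = (-10)² = 100)
(-22 + 33)*(s + 47) = (-22 + 33)*(100 + 47) = 11*147 = 1617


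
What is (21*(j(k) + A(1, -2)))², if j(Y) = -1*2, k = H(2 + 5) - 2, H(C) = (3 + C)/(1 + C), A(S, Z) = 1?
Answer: 441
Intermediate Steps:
H(C) = (3 + C)/(1 + C)
k = -¾ (k = (3 + (2 + 5))/(1 + (2 + 5)) - 2 = (3 + 7)/(1 + 7) - 2 = 10/8 - 2 = (⅛)*10 - 2 = 5/4 - 2 = -¾ ≈ -0.75000)
j(Y) = -2
(21*(j(k) + A(1, -2)))² = (21*(-2 + 1))² = (21*(-1))² = (-21)² = 441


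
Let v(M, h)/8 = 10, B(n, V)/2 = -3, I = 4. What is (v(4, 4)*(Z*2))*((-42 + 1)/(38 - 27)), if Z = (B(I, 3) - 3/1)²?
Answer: -531360/11 ≈ -48305.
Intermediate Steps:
B(n, V) = -6 (B(n, V) = 2*(-3) = -6)
v(M, h) = 80 (v(M, h) = 8*10 = 80)
Z = 81 (Z = (-6 - 3/1)² = (-6 - 3*1)² = (-6 - 3)² = (-9)² = 81)
(v(4, 4)*(Z*2))*((-42 + 1)/(38 - 27)) = (80*(81*2))*((-42 + 1)/(38 - 27)) = (80*162)*(-41/11) = 12960*(-41*1/11) = 12960*(-41/11) = -531360/11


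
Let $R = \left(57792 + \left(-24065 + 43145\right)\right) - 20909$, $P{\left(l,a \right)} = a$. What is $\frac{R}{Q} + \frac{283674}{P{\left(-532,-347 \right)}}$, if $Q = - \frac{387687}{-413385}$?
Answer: $\frac{2639204382649}{44842463} \approx 58855.0$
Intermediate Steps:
$Q = \frac{129229}{137795}$ ($Q = \left(-387687\right) \left(- \frac{1}{413385}\right) = \frac{129229}{137795} \approx 0.93783$)
$R = 55963$ ($R = \left(57792 + 19080\right) - 20909 = 76872 - 20909 = 55963$)
$\frac{R}{Q} + \frac{283674}{P{\left(-532,-347 \right)}} = \frac{55963}{\frac{129229}{137795}} + \frac{283674}{-347} = 55963 \cdot \frac{137795}{129229} + 283674 \left(- \frac{1}{347}\right) = \frac{7711421585}{129229} - \frac{283674}{347} = \frac{2639204382649}{44842463}$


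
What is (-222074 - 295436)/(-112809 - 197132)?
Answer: 517510/309941 ≈ 1.6697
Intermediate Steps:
(-222074 - 295436)/(-112809 - 197132) = -517510/(-309941) = -517510*(-1/309941) = 517510/309941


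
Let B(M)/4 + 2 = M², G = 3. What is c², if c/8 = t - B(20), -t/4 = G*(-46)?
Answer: 69222400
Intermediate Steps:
t = 552 (t = -12*(-46) = -4*(-138) = 552)
B(M) = -8 + 4*M²
c = -8320 (c = 8*(552 - (-8 + 4*20²)) = 8*(552 - (-8 + 4*400)) = 8*(552 - (-8 + 1600)) = 8*(552 - 1*1592) = 8*(552 - 1592) = 8*(-1040) = -8320)
c² = (-8320)² = 69222400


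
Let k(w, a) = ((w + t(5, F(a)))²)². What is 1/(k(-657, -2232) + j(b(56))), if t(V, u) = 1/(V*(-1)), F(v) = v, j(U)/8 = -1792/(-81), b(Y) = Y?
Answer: 50625/9443984284026896 ≈ 5.3606e-12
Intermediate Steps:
j(U) = 14336/81 (j(U) = 8*(-1792/(-81)) = 8*(-1792*(-1/81)) = 8*(1792/81) = 14336/81)
t(V, u) = -1/V (t(V, u) = 1/(-V) = -1/V)
k(w, a) = (-⅕ + w)⁴ (k(w, a) = ((w - 1/5)²)² = ((w - 1*⅕)²)² = ((w - ⅕)²)² = ((-⅕ + w)²)² = (-⅕ + w)⁴)
1/(k(-657, -2232) + j(b(56))) = 1/((-1 + 5*(-657))⁴/625 + 14336/81) = 1/((-1 - 3285)⁴/625 + 14336/81) = 1/((1/625)*(-3286)⁴ + 14336/81) = 1/((1/625)*116592398457616 + 14336/81) = 1/(116592398457616/625 + 14336/81) = 1/(9443984284026896/50625) = 50625/9443984284026896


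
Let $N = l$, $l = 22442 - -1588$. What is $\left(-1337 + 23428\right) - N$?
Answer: $-1939$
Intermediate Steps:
$l = 24030$ ($l = 22442 + 1588 = 24030$)
$N = 24030$
$\left(-1337 + 23428\right) - N = \left(-1337 + 23428\right) - 24030 = 22091 - 24030 = -1939$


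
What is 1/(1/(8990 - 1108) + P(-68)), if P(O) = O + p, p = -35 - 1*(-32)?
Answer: -7882/559621 ≈ -0.014085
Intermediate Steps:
p = -3 (p = -35 + 32 = -3)
P(O) = -3 + O (P(O) = O - 3 = -3 + O)
1/(1/(8990 - 1108) + P(-68)) = 1/(1/(8990 - 1108) + (-3 - 68)) = 1/(1/7882 - 71) = 1/(-559621/7882) = -7882/559621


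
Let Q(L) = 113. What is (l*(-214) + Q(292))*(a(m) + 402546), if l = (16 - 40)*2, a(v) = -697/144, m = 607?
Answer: 601976151895/144 ≈ 4.1804e+9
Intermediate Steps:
a(v) = -697/144 (a(v) = -697*1/144 = -697/144)
l = -48 (l = -24*2 = -48)
(l*(-214) + Q(292))*(a(m) + 402546) = (-48*(-214) + 113)*(-697/144 + 402546) = (10272 + 113)*(57965927/144) = 10385*(57965927/144) = 601976151895/144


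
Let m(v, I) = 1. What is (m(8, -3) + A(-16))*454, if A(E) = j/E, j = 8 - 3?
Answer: 2497/8 ≈ 312.13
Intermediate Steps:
j = 5
A(E) = 5/E
(m(8, -3) + A(-16))*454 = (1 + 5/(-16))*454 = (1 + 5*(-1/16))*454 = (1 - 5/16)*454 = (11/16)*454 = 2497/8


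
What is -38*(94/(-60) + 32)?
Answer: -17347/15 ≈ -1156.5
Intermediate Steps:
-38*(94/(-60) + 32) = -38*(94*(-1/60) + 32) = -38*(-47/30 + 32) = -38*913/30 = -17347/15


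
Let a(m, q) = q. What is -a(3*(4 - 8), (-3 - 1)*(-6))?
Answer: -24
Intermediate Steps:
-a(3*(4 - 8), (-3 - 1)*(-6)) = -(-3 - 1)*(-6) = -(-4)*(-6) = -1*24 = -24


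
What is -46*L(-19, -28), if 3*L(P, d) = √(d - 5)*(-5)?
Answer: 230*I*√33/3 ≈ 440.42*I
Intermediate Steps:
L(P, d) = -5*√(-5 + d)/3 (L(P, d) = (√(d - 5)*(-5))/3 = (√(-5 + d)*(-5))/3 = (-5*√(-5 + d))/3 = -5*√(-5 + d)/3)
-46*L(-19, -28) = -(-230)*√(-5 - 28)/3 = -(-230)*√(-33)/3 = -(-230)*I*√33/3 = 230*I*√33/3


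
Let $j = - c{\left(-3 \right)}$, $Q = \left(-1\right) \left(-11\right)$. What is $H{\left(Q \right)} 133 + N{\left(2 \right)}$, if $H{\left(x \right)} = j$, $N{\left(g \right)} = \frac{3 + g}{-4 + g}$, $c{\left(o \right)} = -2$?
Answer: $\frac{527}{2} \approx 263.5$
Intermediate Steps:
$N{\left(g \right)} = \frac{3 + g}{-4 + g}$
$Q = 11$
$j = 2$ ($j = \left(-1\right) \left(-2\right) = 2$)
$H{\left(x \right)} = 2$
$H{\left(Q \right)} 133 + N{\left(2 \right)} = 2 \cdot 133 + \frac{3 + 2}{-4 + 2} = 266 + \frac{1}{-2} \cdot 5 = 266 - \frac{5}{2} = \frac{527}{2}$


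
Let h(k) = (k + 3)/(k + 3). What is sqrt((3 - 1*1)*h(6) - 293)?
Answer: I*sqrt(291) ≈ 17.059*I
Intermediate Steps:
h(k) = 1 (h(k) = (3 + k)/(3 + k) = 1)
sqrt((3 - 1*1)*h(6) - 293) = sqrt((3 - 1*1)*1 - 293) = sqrt((3 - 1)*1 - 293) = sqrt(2*1 - 293) = sqrt(2 - 293) = sqrt(-291) = I*sqrt(291)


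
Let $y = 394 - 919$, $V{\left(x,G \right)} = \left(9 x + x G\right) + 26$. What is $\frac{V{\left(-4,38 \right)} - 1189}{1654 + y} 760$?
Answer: $- \frac{1026760}{1129} \approx -909.44$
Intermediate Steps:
$V{\left(x,G \right)} = 26 + 9 x + G x$ ($V{\left(x,G \right)} = \left(9 x + G x\right) + 26 = 26 + 9 x + G x$)
$y = -525$
$\frac{V{\left(-4,38 \right)} - 1189}{1654 + y} 760 = \frac{\left(26 + 9 \left(-4\right) + 38 \left(-4\right)\right) - 1189}{1654 - 525} \cdot 760 = \frac{\left(26 - 36 - 152\right) - 1189}{1129} \cdot 760 = \left(-162 - 1189\right) \frac{1}{1129} \cdot 760 = \left(-1351\right) \frac{1}{1129} \cdot 760 = \left(- \frac{1351}{1129}\right) 760 = - \frac{1026760}{1129}$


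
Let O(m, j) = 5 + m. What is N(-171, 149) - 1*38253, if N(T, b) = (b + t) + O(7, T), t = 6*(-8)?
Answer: -38140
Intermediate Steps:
t = -48
N(T, b) = -36 + b (N(T, b) = (b - 48) + (5 + 7) = (-48 + b) + 12 = -36 + b)
N(-171, 149) - 1*38253 = (-36 + 149) - 1*38253 = 113 - 38253 = -38140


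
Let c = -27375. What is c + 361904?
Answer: 334529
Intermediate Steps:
c + 361904 = -27375 + 361904 = 334529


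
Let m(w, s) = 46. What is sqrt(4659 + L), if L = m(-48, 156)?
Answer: sqrt(4705) ≈ 68.593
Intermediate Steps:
L = 46
sqrt(4659 + L) = sqrt(4659 + 46) = sqrt(4705)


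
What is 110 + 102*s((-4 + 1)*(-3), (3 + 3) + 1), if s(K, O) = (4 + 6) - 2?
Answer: 926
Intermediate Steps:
s(K, O) = 8 (s(K, O) = 10 - 2 = 8)
110 + 102*s((-4 + 1)*(-3), (3 + 3) + 1) = 110 + 102*8 = 110 + 816 = 926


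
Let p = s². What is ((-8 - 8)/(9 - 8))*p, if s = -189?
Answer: -571536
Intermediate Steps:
p = 35721 (p = (-189)² = 35721)
((-8 - 8)/(9 - 8))*p = ((-8 - 8)/(9 - 8))*35721 = -16/1*35721 = -16*1*35721 = -16*35721 = -571536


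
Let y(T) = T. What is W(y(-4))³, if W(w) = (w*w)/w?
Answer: -64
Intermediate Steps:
W(w) = w (W(w) = w²/w = w)
W(y(-4))³ = (-4)³ = -64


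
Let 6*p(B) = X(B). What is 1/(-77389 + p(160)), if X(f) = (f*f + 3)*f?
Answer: 3/1816073 ≈ 1.6519e-6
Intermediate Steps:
X(f) = f*(3 + f²) (X(f) = (f² + 3)*f = (3 + f²)*f = f*(3 + f²))
p(B) = B*(3 + B²)/6 (p(B) = (B*(3 + B²))/6 = B*(3 + B²)/6)
1/(-77389 + p(160)) = 1/(-77389 + (⅙)*160*(3 + 160²)) = 1/(-77389 + (⅙)*160*(3 + 25600)) = 1/(-77389 + (⅙)*160*25603) = 1/(-77389 + 2048240/3) = 1/(1816073/3) = 3/1816073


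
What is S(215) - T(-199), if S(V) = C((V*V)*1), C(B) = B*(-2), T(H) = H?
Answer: -92251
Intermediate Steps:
C(B) = -2*B
S(V) = -2*V² (S(V) = -2*V*V = -2*V²)
S(215) - T(-199) = -2*215² - 1*(-199) = -2*46225 + 199 = -92450 + 199 = -92251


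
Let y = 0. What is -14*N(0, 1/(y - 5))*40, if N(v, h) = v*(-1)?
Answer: 0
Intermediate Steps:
N(v, h) = -v
-14*N(0, 1/(y - 5))*40 = -(-14)*0*40 = -14*0*40 = 0*40 = 0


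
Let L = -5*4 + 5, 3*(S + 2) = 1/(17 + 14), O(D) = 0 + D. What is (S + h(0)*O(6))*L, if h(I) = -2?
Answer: 6505/31 ≈ 209.84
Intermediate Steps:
O(D) = D
S = -185/93 (S = -2 + 1/(3*(17 + 14)) = -2 + (1/3)/31 = -2 + (1/3)*(1/31) = -2 + 1/93 = -185/93 ≈ -1.9892)
L = -15 (L = -20 + 5 = -15)
(S + h(0)*O(6))*L = (-185/93 - 2*6)*(-15) = (-185/93 - 12)*(-15) = -1301/93*(-15) = 6505/31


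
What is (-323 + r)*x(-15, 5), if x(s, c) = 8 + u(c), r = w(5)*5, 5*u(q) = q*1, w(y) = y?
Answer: -2682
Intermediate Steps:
u(q) = q/5 (u(q) = (q*1)/5 = q/5)
r = 25 (r = 5*5 = 25)
x(s, c) = 8 + c/5
(-323 + r)*x(-15, 5) = (-323 + 25)*(8 + (⅕)*5) = -298*(8 + 1) = -298*9 = -2682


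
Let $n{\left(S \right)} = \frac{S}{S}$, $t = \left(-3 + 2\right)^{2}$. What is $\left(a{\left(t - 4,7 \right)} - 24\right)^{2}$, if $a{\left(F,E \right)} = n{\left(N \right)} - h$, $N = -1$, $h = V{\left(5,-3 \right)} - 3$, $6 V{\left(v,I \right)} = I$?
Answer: $\frac{1521}{4} \approx 380.25$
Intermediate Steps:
$V{\left(v,I \right)} = \frac{I}{6}$
$t = 1$ ($t = \left(-1\right)^{2} = 1$)
$h = - \frac{7}{2}$ ($h = \frac{1}{6} \left(-3\right) - 3 = - \frac{1}{2} - 3 = - \frac{7}{2} \approx -3.5$)
$n{\left(S \right)} = 1$
$a{\left(F,E \right)} = \frac{9}{2}$ ($a{\left(F,E \right)} = 1 - - \frac{7}{2} = 1 + \frac{7}{2} = \frac{9}{2}$)
$\left(a{\left(t - 4,7 \right)} - 24\right)^{2} = \left(\frac{9}{2} - 24\right)^{2} = \left(- \frac{39}{2}\right)^{2} = \frac{1521}{4}$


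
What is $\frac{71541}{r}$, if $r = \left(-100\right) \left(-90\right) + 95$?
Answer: $\frac{71541}{9095} \approx 7.866$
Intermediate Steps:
$r = 9095$ ($r = 9000 + 95 = 9095$)
$\frac{71541}{r} = \frac{71541}{9095}$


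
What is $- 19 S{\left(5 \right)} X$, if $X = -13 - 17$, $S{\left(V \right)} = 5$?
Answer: $2850$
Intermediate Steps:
$X = -30$ ($X = -13 - 17 = -30$)
$- 19 S{\left(5 \right)} X = \left(-19\right) 5 \left(-30\right) = \left(-95\right) \left(-30\right) = 2850$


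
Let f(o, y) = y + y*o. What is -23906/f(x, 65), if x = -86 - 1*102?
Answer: 23906/12155 ≈ 1.9668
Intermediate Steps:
x = -188 (x = -86 - 102 = -188)
f(o, y) = y + o*y
-23906/f(x, 65) = -23906*1/(65*(1 - 188)) = -23906/(65*(-187)) = -23906/(-12155) = -23906*(-1/12155) = 23906/12155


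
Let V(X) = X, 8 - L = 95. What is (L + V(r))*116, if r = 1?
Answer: -9976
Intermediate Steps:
L = -87 (L = 8 - 1*95 = 8 - 95 = -87)
(L + V(r))*116 = (-87 + 1)*116 = -86*116 = -9976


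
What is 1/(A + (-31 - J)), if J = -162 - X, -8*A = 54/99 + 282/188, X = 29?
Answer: 176/28115 ≈ 0.0062600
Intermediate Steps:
A = -45/176 (A = -(54/99 + 282/188)/8 = -(54*(1/99) + 282*(1/188))/8 = -(6/11 + 3/2)/8 = -⅛*45/22 = -45/176 ≈ -0.25568)
J = -191 (J = -162 - 1*29 = -162 - 29 = -191)
1/(A + (-31 - J)) = 1/(-45/176 + (-31 - 1*(-191))) = 1/(-45/176 + (-31 + 191)) = 1/(-45/176 + 160) = 1/(28115/176) = 176/28115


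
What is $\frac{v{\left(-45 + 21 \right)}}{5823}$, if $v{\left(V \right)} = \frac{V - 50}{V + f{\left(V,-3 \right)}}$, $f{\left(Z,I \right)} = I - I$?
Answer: $\frac{37}{69876} \approx 0.00052951$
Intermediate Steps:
$f{\left(Z,I \right)} = 0$
$v{\left(V \right)} = \frac{-50 + V}{V}$ ($v{\left(V \right)} = \frac{V - 50}{V + 0} = \frac{-50 + V}{V}$)
$\frac{v{\left(-45 + 21 \right)}}{5823} = \frac{\frac{1}{-45 + 21} \left(-50 + \left(-45 + 21\right)\right)}{5823} = \frac{-50 - 24}{-24} \cdot \frac{1}{5823} = \left(- \frac{1}{24}\right) \left(-74\right) \frac{1}{5823} = \frac{37}{12} \cdot \frac{1}{5823} = \frac{37}{69876}$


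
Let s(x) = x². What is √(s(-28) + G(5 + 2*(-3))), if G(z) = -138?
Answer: √646 ≈ 25.417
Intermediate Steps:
√(s(-28) + G(5 + 2*(-3))) = √((-28)² - 138) = √(784 - 138) = √646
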